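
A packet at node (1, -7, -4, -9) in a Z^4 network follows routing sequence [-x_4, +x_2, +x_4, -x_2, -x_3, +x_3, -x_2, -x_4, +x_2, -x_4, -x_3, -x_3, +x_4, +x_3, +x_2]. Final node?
(1, -6, -5, -10)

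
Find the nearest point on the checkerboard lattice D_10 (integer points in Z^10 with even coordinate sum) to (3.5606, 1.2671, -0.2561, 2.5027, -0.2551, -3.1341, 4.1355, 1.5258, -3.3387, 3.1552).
(4, 1, 0, 2, 0, -3, 4, 2, -3, 3)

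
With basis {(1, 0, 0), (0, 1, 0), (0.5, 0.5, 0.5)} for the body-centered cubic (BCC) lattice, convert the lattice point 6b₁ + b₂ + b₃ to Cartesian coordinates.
(6.5, 1.5, 0.5)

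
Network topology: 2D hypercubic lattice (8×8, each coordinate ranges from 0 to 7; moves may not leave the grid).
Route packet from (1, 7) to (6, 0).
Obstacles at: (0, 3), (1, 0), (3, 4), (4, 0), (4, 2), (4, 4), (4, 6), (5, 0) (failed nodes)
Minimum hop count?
12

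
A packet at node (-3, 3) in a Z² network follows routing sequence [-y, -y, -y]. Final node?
(-3, 0)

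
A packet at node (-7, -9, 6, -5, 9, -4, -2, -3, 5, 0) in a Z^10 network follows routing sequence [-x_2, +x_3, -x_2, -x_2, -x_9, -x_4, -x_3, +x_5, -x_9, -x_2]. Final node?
(-7, -13, 6, -6, 10, -4, -2, -3, 3, 0)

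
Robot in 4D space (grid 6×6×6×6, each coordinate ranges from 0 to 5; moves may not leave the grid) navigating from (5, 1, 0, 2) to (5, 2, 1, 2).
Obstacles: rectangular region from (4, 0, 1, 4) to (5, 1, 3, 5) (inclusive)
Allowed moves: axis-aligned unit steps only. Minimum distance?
2
(one shortest path: (5, 1, 0, 2) → (5, 2, 0, 2) → (5, 2, 1, 2))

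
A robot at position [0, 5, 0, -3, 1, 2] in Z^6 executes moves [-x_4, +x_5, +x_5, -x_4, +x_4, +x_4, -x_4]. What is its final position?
(0, 5, 0, -4, 3, 2)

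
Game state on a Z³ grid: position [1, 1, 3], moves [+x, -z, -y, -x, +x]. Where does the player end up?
(2, 0, 2)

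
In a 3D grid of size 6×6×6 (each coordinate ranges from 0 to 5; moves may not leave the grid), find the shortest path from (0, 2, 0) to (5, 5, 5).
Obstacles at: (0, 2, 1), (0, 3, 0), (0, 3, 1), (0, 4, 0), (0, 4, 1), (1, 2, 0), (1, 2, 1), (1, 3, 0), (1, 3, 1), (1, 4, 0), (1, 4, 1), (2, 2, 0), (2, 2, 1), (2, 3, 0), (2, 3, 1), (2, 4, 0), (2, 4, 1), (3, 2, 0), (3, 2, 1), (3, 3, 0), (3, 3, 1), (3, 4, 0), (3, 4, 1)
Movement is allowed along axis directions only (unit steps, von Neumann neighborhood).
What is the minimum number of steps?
15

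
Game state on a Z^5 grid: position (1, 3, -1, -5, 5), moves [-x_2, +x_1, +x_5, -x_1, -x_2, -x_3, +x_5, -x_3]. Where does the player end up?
(1, 1, -3, -5, 7)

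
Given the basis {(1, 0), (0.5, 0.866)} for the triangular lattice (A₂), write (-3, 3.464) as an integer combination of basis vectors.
-5b₁ + 4b₂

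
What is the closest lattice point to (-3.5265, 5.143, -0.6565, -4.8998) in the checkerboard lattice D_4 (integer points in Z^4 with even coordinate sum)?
(-3, 5, -1, -5)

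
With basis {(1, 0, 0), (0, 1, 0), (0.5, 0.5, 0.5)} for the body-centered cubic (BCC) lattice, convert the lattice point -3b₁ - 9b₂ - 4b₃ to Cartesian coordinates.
(-5, -11, -2)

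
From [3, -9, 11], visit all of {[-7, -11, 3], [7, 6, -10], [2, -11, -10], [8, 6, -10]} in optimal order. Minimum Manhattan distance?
65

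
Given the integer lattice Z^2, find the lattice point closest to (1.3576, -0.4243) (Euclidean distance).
(1, 0)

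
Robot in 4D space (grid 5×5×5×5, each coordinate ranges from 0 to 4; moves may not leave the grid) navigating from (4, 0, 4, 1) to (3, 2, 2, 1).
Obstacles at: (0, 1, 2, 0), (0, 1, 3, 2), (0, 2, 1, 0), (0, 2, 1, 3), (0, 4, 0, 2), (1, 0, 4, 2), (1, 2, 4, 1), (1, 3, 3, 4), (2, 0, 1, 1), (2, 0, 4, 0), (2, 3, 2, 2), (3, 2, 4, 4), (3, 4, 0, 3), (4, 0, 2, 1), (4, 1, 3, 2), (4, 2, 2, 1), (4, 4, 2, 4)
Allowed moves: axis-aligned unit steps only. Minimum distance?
5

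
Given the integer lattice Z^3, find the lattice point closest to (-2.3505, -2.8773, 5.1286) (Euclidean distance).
(-2, -3, 5)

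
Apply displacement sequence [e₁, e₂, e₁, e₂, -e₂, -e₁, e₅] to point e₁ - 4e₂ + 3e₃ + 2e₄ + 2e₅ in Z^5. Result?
(2, -3, 3, 2, 3)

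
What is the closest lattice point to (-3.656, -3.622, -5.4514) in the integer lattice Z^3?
(-4, -4, -5)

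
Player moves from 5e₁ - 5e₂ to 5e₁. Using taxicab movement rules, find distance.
5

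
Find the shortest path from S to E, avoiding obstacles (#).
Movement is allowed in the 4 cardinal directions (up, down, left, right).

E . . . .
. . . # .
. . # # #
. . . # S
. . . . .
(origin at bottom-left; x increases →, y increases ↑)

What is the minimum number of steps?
9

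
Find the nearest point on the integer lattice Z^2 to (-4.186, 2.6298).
(-4, 3)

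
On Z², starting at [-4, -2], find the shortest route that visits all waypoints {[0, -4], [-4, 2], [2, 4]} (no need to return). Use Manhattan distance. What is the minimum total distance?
22
(one optimal route: (-4, -2) → (-4, 2) → (2, 4) → (0, -4))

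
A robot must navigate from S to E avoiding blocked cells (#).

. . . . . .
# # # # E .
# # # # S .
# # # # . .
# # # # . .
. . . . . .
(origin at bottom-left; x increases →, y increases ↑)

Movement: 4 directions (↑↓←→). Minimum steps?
1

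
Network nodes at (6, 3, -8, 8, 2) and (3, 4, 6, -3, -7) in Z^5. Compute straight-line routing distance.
20.199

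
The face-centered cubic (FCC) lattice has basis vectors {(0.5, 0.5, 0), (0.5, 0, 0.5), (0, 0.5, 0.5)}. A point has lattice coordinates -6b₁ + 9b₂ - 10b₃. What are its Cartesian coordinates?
(1.5, -8, -0.5)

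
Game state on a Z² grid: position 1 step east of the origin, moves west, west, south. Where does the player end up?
(-1, -1)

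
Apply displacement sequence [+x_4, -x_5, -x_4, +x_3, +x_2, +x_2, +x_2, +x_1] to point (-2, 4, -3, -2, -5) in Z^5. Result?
(-1, 7, -2, -2, -6)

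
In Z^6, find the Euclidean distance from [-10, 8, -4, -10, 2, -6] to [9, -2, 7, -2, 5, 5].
27.8568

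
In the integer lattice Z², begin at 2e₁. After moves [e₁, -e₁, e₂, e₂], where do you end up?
(2, 2)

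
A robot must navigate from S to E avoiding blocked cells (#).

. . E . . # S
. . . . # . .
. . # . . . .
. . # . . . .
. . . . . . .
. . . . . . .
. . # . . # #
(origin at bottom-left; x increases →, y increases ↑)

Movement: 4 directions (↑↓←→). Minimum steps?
8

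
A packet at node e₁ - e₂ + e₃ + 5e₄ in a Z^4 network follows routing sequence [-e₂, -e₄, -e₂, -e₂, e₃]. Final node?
(1, -4, 2, 4)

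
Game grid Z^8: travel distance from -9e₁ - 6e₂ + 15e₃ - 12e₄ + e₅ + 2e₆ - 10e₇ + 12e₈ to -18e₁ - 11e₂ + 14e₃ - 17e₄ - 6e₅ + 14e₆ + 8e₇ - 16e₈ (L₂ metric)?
37.855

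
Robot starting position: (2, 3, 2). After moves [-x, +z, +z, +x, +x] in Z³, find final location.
(3, 3, 4)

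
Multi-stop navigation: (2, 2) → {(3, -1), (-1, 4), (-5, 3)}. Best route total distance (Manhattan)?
18
(one optimal route: (2, 2) → (3, -1) → (-1, 4) → (-5, 3))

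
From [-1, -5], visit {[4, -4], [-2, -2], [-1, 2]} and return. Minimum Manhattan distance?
26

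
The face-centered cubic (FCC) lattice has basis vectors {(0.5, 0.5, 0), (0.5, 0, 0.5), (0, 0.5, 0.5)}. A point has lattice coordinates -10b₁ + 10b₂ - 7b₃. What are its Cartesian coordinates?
(0, -8.5, 1.5)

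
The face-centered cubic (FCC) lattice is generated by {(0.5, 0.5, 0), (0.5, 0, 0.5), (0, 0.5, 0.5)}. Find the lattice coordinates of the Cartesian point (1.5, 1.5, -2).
5b₁ - 2b₂ - 2b₃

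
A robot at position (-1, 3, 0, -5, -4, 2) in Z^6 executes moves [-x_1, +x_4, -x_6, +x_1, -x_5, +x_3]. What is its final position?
(-1, 3, 1, -4, -5, 1)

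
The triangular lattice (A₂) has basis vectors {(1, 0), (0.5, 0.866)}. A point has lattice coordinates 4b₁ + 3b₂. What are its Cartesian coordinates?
(5.5, 2.598)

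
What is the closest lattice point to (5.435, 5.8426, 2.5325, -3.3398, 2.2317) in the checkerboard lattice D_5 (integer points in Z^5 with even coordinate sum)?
(5, 6, 2, -3, 2)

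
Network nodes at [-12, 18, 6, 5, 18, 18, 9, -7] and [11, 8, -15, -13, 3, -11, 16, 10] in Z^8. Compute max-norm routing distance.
29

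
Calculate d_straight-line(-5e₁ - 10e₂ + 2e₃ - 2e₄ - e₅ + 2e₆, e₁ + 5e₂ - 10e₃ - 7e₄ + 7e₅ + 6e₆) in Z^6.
22.5832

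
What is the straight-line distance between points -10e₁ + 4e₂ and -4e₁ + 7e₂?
6.7082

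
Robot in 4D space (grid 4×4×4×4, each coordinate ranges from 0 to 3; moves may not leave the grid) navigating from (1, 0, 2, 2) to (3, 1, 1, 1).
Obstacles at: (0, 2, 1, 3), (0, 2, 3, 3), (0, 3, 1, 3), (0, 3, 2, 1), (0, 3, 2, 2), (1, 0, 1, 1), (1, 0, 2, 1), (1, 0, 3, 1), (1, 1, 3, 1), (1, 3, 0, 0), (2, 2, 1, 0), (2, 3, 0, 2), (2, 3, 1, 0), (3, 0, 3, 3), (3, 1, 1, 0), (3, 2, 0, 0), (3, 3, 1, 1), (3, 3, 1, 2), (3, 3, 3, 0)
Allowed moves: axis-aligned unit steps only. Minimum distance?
5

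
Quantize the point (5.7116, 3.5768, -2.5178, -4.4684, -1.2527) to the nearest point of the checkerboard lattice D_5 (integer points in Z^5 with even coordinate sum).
(6, 4, -3, -4, -1)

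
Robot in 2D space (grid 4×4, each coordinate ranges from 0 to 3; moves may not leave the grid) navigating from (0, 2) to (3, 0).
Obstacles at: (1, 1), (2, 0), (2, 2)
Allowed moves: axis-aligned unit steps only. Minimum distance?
7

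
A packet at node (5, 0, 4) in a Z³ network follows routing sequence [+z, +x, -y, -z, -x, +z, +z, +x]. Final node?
(6, -1, 6)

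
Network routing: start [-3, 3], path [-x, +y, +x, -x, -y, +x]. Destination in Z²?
(-3, 3)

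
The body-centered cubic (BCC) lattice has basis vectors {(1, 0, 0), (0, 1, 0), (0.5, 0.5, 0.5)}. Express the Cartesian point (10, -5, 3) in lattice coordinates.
7b₁ - 8b₂ + 6b₃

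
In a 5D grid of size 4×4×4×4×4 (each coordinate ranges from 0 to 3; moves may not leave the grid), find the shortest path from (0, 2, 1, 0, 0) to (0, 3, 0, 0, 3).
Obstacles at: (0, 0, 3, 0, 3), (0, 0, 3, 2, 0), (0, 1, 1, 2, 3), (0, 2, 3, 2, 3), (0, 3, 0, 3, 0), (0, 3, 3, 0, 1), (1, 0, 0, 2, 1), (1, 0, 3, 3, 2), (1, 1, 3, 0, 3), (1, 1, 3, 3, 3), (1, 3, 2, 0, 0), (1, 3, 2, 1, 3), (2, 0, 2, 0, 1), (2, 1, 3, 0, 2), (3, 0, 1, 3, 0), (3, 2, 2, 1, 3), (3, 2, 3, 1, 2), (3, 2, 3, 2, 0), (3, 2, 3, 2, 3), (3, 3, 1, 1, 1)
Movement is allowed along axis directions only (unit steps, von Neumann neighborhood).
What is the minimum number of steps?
5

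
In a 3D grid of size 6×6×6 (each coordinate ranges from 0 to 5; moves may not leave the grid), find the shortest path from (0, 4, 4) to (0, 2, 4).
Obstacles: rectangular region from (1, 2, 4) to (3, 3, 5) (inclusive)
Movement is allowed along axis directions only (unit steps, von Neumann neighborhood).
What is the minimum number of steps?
2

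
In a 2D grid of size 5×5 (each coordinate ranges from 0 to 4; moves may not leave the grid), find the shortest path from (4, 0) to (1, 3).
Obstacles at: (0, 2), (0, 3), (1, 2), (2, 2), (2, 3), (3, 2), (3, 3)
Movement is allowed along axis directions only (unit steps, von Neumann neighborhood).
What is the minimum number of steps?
8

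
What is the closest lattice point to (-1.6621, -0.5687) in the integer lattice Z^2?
(-2, -1)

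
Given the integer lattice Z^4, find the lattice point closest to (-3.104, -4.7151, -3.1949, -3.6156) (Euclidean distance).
(-3, -5, -3, -4)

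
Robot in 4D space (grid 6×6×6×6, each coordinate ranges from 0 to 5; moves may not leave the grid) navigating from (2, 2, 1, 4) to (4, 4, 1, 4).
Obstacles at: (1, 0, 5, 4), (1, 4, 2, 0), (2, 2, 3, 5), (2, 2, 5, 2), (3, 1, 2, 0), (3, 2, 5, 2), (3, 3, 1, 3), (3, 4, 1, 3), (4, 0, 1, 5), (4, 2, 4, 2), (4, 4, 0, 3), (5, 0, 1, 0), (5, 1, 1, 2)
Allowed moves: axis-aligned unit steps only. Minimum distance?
4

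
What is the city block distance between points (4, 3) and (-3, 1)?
9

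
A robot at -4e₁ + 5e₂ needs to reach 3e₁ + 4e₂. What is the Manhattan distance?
8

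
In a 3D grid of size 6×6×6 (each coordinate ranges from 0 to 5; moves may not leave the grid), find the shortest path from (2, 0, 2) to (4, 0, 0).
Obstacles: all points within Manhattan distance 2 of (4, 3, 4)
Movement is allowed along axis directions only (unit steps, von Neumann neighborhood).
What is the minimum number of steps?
4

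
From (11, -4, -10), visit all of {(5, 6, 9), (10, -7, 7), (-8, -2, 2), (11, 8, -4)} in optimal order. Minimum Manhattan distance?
87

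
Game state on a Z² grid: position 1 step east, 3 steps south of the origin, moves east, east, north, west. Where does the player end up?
(2, -2)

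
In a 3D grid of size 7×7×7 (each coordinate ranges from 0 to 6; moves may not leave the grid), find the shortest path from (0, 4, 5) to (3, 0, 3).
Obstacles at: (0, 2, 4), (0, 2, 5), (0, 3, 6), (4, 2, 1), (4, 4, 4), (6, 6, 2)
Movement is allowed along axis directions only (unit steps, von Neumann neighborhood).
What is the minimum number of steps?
9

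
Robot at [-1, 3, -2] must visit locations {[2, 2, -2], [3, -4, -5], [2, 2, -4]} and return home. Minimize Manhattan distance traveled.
28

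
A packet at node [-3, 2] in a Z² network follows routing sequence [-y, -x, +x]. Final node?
(-3, 1)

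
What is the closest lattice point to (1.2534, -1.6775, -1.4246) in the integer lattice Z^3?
(1, -2, -1)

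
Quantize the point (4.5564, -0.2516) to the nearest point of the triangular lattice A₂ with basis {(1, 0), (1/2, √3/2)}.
(5, 0)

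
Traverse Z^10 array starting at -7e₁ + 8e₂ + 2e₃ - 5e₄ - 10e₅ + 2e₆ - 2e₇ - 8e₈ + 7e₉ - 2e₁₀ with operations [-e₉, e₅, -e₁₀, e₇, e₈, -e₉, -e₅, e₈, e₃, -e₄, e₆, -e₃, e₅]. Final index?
(-7, 8, 2, -6, -9, 3, -1, -6, 5, -3)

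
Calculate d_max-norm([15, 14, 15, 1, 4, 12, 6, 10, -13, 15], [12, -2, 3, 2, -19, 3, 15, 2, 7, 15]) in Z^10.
23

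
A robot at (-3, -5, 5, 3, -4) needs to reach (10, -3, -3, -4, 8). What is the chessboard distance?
13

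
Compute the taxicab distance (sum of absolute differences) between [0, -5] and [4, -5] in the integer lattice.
4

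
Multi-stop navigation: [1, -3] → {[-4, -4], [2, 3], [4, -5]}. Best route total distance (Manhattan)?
25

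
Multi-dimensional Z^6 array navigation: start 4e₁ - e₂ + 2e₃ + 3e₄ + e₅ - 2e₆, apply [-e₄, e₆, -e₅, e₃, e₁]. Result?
(5, -1, 3, 2, 0, -1)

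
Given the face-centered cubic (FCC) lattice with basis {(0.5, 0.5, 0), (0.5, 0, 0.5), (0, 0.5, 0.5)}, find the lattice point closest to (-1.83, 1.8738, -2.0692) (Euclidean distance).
(-2, 2, -2)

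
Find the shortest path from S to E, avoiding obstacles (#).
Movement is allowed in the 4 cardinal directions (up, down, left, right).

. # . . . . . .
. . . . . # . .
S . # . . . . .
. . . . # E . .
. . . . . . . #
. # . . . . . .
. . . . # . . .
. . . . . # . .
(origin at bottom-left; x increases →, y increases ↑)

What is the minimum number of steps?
8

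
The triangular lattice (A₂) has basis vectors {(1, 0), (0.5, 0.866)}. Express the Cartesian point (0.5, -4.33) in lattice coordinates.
3b₁ - 5b₂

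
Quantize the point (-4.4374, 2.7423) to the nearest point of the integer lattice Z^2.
(-4, 3)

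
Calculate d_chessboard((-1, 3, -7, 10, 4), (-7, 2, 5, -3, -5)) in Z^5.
13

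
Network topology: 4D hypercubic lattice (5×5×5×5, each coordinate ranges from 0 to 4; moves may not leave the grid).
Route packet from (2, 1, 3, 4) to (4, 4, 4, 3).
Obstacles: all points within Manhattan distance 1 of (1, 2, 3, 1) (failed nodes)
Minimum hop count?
7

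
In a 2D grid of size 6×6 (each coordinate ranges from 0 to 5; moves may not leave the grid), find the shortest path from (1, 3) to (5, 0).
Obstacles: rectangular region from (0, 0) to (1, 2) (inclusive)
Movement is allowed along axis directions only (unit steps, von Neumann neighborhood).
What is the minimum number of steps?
7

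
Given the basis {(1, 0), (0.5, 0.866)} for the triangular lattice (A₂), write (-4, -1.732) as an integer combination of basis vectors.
-3b₁ - 2b₂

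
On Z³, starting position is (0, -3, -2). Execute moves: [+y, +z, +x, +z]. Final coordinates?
(1, -2, 0)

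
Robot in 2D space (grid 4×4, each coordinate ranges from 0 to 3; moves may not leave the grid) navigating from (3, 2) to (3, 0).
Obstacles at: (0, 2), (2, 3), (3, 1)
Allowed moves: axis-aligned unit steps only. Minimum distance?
4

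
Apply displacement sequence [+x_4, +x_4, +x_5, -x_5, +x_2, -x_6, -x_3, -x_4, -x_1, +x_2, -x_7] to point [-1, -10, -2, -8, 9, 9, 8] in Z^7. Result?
(-2, -8, -3, -7, 9, 8, 7)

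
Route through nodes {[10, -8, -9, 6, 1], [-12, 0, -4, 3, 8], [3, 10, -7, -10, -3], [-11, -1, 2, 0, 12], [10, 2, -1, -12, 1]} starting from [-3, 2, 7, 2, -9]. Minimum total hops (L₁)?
162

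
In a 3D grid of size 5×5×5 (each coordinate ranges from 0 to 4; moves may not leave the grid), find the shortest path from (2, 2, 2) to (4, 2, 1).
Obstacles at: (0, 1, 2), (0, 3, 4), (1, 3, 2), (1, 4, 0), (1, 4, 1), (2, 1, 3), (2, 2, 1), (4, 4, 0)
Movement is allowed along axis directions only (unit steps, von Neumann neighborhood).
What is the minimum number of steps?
3
(one shortest path: (2, 2, 2) → (3, 2, 2) → (4, 2, 2) → (4, 2, 1))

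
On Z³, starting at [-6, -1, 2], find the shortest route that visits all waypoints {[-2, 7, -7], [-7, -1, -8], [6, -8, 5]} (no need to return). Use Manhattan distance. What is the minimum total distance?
60
(one optimal route: (-6, -1, 2) → (-7, -1, -8) → (-2, 7, -7) → (6, -8, 5))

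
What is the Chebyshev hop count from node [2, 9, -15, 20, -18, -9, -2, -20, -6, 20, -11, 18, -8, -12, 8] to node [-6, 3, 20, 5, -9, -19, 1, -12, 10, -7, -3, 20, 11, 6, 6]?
35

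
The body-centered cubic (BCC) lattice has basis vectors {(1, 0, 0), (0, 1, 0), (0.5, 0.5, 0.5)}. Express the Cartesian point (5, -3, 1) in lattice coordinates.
4b₁ - 4b₂ + 2b₃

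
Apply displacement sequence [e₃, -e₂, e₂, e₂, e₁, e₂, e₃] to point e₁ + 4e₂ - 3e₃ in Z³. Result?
(2, 6, -1)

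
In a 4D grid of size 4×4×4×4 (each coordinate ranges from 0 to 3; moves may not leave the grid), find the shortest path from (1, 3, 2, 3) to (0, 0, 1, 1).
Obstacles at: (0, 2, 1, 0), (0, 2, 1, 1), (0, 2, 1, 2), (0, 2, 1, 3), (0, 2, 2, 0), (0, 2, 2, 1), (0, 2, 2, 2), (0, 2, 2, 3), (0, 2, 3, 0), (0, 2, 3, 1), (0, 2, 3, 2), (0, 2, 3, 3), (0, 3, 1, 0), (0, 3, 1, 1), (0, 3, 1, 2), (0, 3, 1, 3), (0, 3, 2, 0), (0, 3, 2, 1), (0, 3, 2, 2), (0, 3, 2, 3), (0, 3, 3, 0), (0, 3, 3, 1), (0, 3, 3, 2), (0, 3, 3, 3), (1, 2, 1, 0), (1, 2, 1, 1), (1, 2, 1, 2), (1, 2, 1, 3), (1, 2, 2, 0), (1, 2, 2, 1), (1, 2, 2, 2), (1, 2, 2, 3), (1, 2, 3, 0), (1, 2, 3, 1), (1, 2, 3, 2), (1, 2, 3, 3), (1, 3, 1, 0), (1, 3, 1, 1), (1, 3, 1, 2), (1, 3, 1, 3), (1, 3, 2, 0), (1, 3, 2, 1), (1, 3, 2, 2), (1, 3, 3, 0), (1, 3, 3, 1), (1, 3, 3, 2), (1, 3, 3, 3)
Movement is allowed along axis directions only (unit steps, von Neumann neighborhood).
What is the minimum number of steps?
9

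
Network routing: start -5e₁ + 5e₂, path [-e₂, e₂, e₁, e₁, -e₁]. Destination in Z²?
(-4, 5)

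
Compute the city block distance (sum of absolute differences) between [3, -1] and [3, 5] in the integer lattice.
6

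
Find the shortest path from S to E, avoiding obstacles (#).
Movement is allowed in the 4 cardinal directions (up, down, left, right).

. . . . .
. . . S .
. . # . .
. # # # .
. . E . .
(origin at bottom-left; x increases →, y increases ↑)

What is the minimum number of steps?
6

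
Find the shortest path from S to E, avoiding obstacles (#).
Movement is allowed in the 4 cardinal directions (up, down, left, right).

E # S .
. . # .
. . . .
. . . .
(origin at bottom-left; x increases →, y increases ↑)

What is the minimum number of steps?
8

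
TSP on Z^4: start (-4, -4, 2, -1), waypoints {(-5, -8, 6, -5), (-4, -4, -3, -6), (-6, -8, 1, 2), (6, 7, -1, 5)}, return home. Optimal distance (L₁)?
100
(one optimal route: (-4, -4, 2, -1) → (-4, -4, -3, -6) → (-5, -8, 6, -5) → (-6, -8, 1, 2) → (6, 7, -1, 5) → (-4, -4, 2, -1))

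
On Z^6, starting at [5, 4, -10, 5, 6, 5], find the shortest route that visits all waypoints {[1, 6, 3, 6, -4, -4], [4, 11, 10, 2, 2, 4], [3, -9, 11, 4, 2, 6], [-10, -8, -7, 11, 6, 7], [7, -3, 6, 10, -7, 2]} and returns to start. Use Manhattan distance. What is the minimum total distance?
216
(one optimal route: (5, 4, -10, 5, 6, 5) → (4, 11, 10, 2, 2, 4) → (1, 6, 3, 6, -4, -4) → (7, -3, 6, 10, -7, 2) → (3, -9, 11, 4, 2, 6) → (-10, -8, -7, 11, 6, 7) → (5, 4, -10, 5, 6, 5))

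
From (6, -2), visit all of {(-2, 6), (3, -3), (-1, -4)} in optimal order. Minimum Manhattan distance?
20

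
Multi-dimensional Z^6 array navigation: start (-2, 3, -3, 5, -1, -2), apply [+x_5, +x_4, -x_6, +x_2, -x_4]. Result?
(-2, 4, -3, 5, 0, -3)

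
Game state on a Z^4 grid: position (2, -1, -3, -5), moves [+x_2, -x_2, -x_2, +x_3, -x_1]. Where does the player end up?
(1, -2, -2, -5)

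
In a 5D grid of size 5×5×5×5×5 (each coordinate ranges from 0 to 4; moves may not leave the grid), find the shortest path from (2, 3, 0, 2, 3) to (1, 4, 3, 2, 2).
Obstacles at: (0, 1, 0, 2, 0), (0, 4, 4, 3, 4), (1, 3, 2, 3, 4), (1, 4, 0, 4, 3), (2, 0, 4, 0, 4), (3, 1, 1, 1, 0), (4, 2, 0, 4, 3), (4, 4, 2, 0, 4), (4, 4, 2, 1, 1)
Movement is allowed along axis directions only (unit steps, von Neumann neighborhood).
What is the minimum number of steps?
6
(one shortest path: (2, 3, 0, 2, 3) → (1, 3, 0, 2, 3) → (1, 4, 0, 2, 3) → (1, 4, 1, 2, 3) → (1, 4, 2, 2, 3) → (1, 4, 3, 2, 3) → (1, 4, 3, 2, 2))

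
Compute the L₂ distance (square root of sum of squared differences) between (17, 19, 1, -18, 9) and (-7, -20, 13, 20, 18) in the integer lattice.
61.3677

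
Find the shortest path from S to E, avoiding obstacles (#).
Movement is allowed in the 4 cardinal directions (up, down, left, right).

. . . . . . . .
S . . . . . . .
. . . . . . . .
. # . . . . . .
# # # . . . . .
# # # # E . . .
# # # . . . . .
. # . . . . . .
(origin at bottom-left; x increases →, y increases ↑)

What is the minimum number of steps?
8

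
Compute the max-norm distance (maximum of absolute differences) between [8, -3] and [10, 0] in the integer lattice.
3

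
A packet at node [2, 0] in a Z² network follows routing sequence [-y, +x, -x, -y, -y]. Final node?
(2, -3)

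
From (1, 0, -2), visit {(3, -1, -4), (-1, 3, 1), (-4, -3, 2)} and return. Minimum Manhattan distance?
38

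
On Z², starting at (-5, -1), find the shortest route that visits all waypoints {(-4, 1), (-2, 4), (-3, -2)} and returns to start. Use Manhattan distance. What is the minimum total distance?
18
(one optimal route: (-5, -1) → (-4, 1) → (-2, 4) → (-3, -2) → (-5, -1))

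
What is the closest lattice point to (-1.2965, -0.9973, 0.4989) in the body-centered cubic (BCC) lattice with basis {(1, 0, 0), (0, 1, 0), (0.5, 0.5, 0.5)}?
(-1.5, -0.5, 0.5)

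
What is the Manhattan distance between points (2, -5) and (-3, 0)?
10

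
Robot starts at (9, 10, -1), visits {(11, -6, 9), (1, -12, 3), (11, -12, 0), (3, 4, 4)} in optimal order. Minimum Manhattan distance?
64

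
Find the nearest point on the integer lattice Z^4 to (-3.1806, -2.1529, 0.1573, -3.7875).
(-3, -2, 0, -4)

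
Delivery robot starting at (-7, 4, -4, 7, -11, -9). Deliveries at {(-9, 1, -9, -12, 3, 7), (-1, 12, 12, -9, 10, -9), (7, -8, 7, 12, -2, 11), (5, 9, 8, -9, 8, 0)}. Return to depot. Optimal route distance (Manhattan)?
282
(one optimal route: (-7, 4, -4, 7, -11, -9) → (-9, 1, -9, -12, 3, 7) → (-1, 12, 12, -9, 10, -9) → (5, 9, 8, -9, 8, 0) → (7, -8, 7, 12, -2, 11) → (-7, 4, -4, 7, -11, -9))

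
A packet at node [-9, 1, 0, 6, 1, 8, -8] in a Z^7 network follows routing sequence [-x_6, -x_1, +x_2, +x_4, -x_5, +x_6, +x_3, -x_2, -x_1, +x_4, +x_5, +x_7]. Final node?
(-11, 1, 1, 8, 1, 8, -7)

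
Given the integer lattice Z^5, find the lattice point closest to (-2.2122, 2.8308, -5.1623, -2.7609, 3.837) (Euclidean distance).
(-2, 3, -5, -3, 4)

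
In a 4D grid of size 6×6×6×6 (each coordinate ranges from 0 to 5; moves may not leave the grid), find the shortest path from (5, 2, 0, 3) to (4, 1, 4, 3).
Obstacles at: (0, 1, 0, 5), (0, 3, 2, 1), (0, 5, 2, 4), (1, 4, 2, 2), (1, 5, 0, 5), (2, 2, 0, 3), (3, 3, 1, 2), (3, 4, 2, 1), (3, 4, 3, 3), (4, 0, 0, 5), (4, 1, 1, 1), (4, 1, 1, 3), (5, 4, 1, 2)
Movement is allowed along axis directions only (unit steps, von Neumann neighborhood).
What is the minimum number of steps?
6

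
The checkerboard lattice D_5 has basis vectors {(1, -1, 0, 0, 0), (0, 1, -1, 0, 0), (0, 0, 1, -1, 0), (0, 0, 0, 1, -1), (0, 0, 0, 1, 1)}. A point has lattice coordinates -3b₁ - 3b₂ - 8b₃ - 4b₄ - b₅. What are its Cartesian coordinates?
(-3, 0, -5, 3, 3)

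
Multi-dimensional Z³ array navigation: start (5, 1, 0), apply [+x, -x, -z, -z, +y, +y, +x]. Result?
(6, 3, -2)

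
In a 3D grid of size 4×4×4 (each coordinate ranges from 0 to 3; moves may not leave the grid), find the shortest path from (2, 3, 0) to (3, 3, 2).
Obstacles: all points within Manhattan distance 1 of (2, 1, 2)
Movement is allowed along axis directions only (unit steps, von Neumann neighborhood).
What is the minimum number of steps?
3
(one shortest path: (2, 3, 0) → (3, 3, 0) → (3, 3, 1) → (3, 3, 2))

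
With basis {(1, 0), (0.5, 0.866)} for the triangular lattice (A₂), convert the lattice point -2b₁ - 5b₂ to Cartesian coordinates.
(-4.5, -4.33)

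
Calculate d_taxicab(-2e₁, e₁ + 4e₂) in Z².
7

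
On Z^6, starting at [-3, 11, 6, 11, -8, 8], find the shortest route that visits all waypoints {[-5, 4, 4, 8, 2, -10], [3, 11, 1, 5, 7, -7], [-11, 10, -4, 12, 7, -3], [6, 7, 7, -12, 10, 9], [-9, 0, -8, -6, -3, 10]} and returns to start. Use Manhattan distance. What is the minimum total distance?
270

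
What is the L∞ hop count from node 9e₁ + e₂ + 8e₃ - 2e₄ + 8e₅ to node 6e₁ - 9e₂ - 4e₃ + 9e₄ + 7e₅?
12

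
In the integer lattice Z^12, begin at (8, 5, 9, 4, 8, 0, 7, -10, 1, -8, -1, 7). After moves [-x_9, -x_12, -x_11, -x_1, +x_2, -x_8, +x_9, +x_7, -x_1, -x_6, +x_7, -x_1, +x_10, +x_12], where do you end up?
(5, 6, 9, 4, 8, -1, 9, -11, 1, -7, -2, 7)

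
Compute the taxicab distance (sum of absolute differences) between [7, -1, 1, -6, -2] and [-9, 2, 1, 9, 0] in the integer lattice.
36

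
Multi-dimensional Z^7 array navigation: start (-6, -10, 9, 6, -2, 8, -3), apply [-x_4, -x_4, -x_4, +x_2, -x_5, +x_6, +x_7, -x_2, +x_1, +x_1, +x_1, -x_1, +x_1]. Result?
(-3, -10, 9, 3, -3, 9, -2)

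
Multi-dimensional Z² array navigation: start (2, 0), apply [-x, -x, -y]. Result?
(0, -1)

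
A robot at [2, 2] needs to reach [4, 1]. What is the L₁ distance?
3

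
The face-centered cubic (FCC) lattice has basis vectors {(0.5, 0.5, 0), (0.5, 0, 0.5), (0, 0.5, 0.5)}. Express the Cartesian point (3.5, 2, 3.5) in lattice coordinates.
2b₁ + 5b₂ + 2b₃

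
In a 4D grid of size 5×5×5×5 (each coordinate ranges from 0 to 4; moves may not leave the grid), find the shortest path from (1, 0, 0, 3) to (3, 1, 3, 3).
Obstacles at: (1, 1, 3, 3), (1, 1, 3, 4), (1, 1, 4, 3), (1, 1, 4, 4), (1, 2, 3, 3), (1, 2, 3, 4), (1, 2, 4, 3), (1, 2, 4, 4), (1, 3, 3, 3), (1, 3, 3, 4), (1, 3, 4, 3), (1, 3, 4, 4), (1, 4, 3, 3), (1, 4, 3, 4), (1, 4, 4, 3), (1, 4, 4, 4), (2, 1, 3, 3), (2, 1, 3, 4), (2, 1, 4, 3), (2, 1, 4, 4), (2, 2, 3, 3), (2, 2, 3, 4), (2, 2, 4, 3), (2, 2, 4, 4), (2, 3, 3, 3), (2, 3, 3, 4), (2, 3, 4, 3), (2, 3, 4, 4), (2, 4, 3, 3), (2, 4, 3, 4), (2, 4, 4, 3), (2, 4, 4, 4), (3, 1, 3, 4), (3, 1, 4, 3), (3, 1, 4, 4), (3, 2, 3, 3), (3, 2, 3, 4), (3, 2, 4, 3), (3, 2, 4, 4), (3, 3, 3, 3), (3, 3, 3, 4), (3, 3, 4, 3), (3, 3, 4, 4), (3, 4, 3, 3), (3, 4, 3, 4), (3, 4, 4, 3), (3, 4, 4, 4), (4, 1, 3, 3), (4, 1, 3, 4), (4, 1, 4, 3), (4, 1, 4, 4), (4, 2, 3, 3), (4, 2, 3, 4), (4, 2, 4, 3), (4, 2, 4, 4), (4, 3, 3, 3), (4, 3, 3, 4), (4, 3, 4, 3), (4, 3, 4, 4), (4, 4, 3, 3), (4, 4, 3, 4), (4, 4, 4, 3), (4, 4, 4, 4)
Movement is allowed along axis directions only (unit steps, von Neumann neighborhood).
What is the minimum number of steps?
6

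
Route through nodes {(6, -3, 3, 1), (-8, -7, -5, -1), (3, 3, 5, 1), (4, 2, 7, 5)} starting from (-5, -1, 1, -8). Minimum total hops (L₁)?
69
(one optimal route: (-5, -1, 1, -8) → (-8, -7, -5, -1) → (6, -3, 3, 1) → (3, 3, 5, 1) → (4, 2, 7, 5))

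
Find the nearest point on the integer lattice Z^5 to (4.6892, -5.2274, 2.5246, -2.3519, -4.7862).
(5, -5, 3, -2, -5)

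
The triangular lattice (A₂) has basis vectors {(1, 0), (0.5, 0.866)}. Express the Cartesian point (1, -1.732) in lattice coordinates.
2b₁ - 2b₂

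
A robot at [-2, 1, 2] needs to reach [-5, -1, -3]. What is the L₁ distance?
10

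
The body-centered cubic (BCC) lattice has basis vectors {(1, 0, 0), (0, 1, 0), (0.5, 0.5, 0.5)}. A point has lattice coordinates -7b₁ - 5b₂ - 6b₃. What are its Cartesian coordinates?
(-10, -8, -3)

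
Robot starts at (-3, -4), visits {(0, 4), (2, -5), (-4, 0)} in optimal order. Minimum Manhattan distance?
24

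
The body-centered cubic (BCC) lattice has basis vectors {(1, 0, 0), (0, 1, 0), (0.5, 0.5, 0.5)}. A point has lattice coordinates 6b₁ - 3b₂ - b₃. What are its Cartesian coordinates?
(5.5, -3.5, -0.5)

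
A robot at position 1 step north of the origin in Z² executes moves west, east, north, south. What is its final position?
(0, 1)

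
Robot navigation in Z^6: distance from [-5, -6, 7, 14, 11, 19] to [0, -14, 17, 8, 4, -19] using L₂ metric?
41.4488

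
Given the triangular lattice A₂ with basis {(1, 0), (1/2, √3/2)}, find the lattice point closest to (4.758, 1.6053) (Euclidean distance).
(5, 1.732)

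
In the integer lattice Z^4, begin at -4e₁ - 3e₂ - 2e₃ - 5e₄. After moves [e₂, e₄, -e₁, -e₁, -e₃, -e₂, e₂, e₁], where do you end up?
(-5, -2, -3, -4)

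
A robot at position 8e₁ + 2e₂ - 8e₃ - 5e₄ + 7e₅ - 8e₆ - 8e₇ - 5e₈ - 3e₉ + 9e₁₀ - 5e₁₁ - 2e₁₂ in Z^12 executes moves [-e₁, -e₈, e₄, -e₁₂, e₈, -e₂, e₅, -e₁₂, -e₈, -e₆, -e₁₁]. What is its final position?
(7, 1, -8, -4, 8, -9, -8, -6, -3, 9, -6, -4)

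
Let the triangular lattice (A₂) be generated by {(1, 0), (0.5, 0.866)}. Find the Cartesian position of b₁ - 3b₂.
(-0.5, -2.598)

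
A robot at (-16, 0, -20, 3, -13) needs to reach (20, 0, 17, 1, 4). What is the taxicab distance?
92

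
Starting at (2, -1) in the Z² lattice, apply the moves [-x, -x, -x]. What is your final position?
(-1, -1)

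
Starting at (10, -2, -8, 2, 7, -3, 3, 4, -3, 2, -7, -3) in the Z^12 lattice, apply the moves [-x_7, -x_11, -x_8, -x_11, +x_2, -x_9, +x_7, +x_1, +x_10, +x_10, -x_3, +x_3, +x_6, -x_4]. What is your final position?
(11, -1, -8, 1, 7, -2, 3, 3, -4, 4, -9, -3)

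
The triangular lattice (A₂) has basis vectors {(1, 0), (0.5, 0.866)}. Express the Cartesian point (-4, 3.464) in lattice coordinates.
-6b₁ + 4b₂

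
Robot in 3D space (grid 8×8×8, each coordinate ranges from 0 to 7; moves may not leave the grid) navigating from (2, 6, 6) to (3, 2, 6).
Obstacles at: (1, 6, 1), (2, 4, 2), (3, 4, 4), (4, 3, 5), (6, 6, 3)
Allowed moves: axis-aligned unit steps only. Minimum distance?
5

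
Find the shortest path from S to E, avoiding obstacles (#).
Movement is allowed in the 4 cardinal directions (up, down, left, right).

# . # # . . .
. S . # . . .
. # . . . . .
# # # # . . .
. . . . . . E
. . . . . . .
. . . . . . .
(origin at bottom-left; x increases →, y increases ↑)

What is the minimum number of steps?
8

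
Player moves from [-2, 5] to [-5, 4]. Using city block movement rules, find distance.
4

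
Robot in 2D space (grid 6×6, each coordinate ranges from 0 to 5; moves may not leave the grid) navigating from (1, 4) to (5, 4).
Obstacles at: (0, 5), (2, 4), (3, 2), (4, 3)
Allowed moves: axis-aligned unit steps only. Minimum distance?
6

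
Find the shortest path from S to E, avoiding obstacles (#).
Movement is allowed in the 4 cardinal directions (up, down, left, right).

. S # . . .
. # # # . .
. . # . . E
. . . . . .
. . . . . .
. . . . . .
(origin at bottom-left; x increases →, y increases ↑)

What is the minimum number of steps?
10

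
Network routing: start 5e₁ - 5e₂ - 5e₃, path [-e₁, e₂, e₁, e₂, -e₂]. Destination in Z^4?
(5, -4, -5, 0)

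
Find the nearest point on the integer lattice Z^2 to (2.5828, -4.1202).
(3, -4)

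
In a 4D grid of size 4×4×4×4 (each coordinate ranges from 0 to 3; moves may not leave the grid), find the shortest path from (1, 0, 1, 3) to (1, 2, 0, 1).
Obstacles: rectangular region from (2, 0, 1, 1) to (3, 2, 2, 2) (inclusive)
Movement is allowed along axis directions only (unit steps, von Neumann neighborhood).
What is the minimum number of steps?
5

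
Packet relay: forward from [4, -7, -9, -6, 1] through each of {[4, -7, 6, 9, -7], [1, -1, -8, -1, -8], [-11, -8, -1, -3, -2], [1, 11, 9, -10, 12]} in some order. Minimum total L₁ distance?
160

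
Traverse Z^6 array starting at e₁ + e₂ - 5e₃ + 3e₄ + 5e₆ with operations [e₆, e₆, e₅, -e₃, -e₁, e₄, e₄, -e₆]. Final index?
(0, 1, -6, 5, 1, 6)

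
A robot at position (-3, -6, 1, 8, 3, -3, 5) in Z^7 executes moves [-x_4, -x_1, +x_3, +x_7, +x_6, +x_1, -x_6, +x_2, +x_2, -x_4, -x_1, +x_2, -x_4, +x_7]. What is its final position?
(-4, -3, 2, 5, 3, -3, 7)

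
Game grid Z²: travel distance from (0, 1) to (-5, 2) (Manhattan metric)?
6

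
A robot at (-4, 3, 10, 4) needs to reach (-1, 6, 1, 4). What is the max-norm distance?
9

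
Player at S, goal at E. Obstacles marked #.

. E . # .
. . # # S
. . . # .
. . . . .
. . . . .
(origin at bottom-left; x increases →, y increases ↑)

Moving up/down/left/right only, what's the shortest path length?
8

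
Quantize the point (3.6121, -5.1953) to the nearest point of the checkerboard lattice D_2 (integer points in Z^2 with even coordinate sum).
(3, -5)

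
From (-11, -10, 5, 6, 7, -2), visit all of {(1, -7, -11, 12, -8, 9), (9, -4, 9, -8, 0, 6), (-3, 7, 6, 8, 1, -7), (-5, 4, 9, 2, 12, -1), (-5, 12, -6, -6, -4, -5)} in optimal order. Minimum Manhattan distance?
229
(one optimal route: (-11, -10, 5, 6, 7, -2) → (-5, 4, 9, 2, 12, -1) → (-3, 7, 6, 8, 1, -7) → (-5, 12, -6, -6, -4, -5) → (9, -4, 9, -8, 0, 6) → (1, -7, -11, 12, -8, 9))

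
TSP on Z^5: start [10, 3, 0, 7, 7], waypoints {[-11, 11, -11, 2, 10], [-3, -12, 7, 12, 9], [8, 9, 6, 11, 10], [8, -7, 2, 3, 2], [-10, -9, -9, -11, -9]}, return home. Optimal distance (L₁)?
250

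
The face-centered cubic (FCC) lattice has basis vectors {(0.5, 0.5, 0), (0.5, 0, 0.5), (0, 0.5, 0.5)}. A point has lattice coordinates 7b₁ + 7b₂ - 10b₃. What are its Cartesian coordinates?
(7, -1.5, -1.5)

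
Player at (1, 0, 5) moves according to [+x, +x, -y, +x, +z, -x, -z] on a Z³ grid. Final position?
(3, -1, 5)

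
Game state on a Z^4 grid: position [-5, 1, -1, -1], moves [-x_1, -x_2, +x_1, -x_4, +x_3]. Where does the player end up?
(-5, 0, 0, -2)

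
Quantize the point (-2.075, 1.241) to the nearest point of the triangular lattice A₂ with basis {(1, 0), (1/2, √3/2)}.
(-2, 1.732)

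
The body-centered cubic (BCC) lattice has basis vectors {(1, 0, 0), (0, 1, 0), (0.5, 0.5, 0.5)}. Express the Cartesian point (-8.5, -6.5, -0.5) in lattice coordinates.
-8b₁ - 6b₂ - b₃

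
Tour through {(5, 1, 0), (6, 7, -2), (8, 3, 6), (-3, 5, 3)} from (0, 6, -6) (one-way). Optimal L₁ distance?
47
(one optimal route: (0, 6, -6) → (6, 7, -2) → (5, 1, 0) → (8, 3, 6) → (-3, 5, 3))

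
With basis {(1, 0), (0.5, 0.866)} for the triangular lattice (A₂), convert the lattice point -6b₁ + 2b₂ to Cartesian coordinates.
(-5, 1.732)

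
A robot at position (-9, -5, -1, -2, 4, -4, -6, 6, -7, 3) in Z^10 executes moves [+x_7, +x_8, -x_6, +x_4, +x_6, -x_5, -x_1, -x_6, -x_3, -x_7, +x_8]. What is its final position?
(-10, -5, -2, -1, 3, -5, -6, 8, -7, 3)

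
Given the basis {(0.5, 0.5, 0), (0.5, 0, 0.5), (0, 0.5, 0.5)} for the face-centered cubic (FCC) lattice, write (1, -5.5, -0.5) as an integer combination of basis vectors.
-4b₁ + 6b₂ - 7b₃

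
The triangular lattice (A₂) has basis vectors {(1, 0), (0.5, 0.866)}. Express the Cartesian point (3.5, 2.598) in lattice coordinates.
2b₁ + 3b₂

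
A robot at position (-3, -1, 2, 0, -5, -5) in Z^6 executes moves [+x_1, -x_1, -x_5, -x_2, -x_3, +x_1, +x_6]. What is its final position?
(-2, -2, 1, 0, -6, -4)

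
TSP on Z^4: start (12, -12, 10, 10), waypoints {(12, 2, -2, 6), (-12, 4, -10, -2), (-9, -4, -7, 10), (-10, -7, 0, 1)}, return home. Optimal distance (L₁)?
164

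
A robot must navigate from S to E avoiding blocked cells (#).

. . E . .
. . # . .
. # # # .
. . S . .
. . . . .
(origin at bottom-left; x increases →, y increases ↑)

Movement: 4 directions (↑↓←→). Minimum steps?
7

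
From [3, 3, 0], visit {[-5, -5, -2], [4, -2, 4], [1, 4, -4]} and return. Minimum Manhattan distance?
52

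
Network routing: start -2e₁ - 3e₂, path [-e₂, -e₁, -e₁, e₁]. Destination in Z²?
(-3, -4)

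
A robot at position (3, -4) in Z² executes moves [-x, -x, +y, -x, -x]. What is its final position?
(-1, -3)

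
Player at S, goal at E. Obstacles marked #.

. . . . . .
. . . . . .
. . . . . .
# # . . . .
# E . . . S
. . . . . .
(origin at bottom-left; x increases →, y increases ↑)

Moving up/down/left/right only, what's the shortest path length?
4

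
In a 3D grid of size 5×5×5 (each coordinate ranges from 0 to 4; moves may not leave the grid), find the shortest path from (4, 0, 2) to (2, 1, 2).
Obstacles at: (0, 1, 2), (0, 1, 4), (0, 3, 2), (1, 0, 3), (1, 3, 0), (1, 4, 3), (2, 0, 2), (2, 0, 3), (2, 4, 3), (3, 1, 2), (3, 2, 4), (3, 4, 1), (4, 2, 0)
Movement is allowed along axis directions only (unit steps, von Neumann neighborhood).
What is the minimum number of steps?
5
(one shortest path: (4, 0, 2) → (3, 0, 2) → (3, 0, 1) → (2, 0, 1) → (2, 1, 1) → (2, 1, 2))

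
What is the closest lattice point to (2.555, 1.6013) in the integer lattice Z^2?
(3, 2)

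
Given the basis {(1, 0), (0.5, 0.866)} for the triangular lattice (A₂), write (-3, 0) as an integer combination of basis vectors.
-3b₁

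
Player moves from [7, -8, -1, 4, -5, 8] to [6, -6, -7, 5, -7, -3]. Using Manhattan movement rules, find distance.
23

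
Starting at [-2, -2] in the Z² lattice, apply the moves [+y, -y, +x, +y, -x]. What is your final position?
(-2, -1)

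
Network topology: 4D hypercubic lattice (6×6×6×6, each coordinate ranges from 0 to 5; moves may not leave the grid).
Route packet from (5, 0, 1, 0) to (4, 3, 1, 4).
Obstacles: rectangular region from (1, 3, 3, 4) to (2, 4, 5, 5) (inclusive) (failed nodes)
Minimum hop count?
8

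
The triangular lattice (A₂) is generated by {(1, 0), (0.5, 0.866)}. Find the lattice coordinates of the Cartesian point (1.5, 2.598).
3b₂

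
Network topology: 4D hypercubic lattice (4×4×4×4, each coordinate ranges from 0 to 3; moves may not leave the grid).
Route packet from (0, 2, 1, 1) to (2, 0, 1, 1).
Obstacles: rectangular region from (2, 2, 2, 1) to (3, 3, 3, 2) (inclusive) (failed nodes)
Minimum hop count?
4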